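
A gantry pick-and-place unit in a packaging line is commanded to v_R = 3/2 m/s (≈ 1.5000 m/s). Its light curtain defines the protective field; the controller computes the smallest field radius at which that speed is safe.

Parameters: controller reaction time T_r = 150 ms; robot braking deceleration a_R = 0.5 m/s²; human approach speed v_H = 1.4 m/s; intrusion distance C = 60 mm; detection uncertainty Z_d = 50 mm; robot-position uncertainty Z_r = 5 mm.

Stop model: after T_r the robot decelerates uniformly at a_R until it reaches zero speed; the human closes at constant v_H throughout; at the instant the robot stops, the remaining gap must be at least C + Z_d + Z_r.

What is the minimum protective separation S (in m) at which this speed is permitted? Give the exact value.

braking lasts T_s = (3/2)/(1/2) = 3.0000 s
reaction-phase robot travel = 1.5000·0.1500 = 0.2250 m
braking distance = 1.5000²/(2·0.5000) = 2.2500 m
human over T_r+T_s: 1.4000·(0.1500+3.0000) = 4.4100 m
C+Z_d+Z_r = 0.0600+0.0500+0.0050 = 0.1150 m
S_min ≈ 0.2250+2.2500+4.4100+0.1150  ⇒  S_min = 7 m

S_min = 7 m = 7.0000 m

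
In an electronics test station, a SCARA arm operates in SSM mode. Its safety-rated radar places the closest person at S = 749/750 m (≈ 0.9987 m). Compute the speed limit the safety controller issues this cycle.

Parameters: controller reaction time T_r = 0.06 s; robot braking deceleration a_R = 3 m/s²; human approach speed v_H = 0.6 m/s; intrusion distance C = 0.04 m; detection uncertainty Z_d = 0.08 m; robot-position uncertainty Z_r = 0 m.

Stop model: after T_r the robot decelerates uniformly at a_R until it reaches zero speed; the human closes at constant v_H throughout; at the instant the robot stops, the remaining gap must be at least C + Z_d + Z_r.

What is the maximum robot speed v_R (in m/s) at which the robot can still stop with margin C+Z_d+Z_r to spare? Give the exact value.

v_R_max = 8/5 m/s = 1.6000 m/s

quadratic (1/6)·v² + (13/50)·v + (-316/375) = 0
  disc = (13/50)² − 4·(1/6)·(-316/375) = 14161/22500 ; √disc = 119/150
  v_R = (−(13/50) + 119/150) / (2·(1/6)) = 8/5 m/s
check:
T_s = v_R/a_R = (8/5)/3 = 0.5333 s
robot covers v_R·T_r = 1.6000·0.0600 = 0.0960 m before braking
braking distance = 1.6000²/(2·3.0000) = 0.4267 m
person approaches 0.6000·(0.0600+0.5333) = 0.3560 m
residual clearance needed = 0.0400+0.0800+0.0000 = 0.1200 m
sum ≈ 0.0960+0.4267+0.3560+0.1200 ≈ 0.9987 m = S ✓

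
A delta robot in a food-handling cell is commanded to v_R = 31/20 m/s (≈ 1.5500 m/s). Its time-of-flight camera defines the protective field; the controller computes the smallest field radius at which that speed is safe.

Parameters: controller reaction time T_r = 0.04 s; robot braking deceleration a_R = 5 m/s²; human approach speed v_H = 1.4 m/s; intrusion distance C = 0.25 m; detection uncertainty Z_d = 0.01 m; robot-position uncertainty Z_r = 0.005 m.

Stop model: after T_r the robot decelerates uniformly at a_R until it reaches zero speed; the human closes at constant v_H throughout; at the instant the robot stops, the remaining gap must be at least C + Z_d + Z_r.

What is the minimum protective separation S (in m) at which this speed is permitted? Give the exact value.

T_s = v_R/a_R = (31/20)/5 = 0.3100 s
robot covers v_R·T_r = 1.5500·0.0400 = 0.0620 m before braking
robot covers 1.5500·0.3100 − ½·5.0000·0.3100² = 0.2402 m while stopping
human over T_r+T_s: 1.4000·(0.0400+0.3100) = 0.4900 m
residual clearance needed = 0.2500+0.0100+0.0050 = 0.2650 m
S_min ≈ 0.0620+0.2402+0.4900+0.2650  ⇒  S_min = 4229/4000 m

S_min = 4229/4000 m = 1.0573 m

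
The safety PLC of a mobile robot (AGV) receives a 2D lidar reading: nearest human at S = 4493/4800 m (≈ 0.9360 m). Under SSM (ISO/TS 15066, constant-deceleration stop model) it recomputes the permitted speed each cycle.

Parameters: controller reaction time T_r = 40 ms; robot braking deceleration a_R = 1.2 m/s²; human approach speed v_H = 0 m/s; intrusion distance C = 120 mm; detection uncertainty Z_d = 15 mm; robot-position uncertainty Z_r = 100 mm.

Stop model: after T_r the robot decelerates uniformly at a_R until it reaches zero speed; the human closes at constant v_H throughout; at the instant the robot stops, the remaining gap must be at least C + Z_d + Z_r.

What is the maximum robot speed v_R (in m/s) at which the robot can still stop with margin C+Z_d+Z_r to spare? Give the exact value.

v_R_max = 5/4 m/s = 1.2500 m/s

quadratic (5/12)·v² + (1/25)·v + (-673/960) = 0
  disc = (1/25)² − 4·(5/12)·(-673/960) = 421201/360000 ; √disc = 649/600
  v_R = (−(1/25) + 649/600) / (2·(5/12)) = 5/4 m/s
check:
T_s = v_R/a_R = (5/4)/(6/5) = 1.0417 s
robot in T_r: 1.2500·0.0400 = 0.0500 m
braking distance = 1.2500²/(2·1.2000) = 0.6510 m
human closes 0.0000·1.0817 = 0.0000 m
residual clearance needed = 0.1200+0.0150+0.1000 = 0.2350 m
sum ≈ 0.0500+0.6510+0.0000+0.2350 ≈ 0.9360 m = S ✓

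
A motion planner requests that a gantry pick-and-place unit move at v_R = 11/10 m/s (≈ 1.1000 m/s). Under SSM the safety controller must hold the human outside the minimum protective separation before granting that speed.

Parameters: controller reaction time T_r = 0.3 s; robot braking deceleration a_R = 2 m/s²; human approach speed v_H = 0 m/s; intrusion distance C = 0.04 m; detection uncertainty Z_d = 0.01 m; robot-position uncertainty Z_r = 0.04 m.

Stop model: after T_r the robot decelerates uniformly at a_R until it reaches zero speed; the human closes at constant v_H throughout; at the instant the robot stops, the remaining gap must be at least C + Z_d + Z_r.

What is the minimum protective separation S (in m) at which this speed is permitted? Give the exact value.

S_min = 289/400 m = 0.7225 m

braking lasts T_s = (11/10)/2 = 0.5500 s
reaction-phase robot travel = 1.1000·0.3000 = 0.3300 m
robot covers 1.1000·0.5500 − ½·2.0000·0.5500² = 0.3025 m while stopping
human closes 0.0000·0.8500 = 0.0000 m
C+Z_d+Z_r = 0.0400+0.0100+0.0400 = 0.0900 m
S_min ≈ 0.3300+0.3025+0.0000+0.0900  ⇒  S_min = 289/400 m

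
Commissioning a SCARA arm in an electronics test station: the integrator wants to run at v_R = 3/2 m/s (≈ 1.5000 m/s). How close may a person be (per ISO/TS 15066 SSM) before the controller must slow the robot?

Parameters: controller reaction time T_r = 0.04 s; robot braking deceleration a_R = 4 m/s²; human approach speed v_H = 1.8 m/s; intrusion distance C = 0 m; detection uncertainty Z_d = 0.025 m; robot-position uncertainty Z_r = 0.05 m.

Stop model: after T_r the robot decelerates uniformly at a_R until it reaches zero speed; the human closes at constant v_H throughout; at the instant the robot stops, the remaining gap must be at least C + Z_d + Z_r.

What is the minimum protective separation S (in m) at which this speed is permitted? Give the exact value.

S_min = 4653/4000 m = 1.1632 m

braking lasts T_s = (3/2)/4 = 0.3750 s
robot in T_r: 1.5000·0.0400 = 0.0600 m
robot covers 1.5000·0.3750 − ½·4.0000·0.3750² = 0.2812 m while stopping
person approaches 1.8000·(0.0400+0.3750) = 0.7470 m
residual clearance needed = 0.0000+0.0250+0.0500 = 0.0750 m
S_min ≈ 0.0600+0.2812+0.7470+0.0750  ⇒  S_min = 4653/4000 m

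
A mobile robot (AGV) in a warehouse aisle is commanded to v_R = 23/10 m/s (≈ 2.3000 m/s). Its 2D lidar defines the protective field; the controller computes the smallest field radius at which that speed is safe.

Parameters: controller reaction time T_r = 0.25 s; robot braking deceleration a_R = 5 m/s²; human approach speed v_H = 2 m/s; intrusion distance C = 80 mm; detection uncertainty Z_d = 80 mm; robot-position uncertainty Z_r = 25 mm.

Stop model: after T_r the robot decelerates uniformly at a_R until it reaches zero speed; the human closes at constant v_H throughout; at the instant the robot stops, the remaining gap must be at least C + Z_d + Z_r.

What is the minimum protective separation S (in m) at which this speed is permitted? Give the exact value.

T_s = v_R/a_R = (23/10)/5 = 0.4600 s
reaction-phase robot travel = 2.3000·0.2500 = 0.5750 m
robot under decel: 2.3000²/(2·5.0000) = 0.5290 m
person approaches 2.0000·(0.2500+0.4600) = 1.4200 m
C+Z_d+Z_r = 0.0800+0.0800+0.0250 = 0.1850 m
S_min ≈ 0.5750+0.5290+1.4200+0.1850  ⇒  S_min = 2709/1000 m

S_min = 2709/1000 m = 2.7090 m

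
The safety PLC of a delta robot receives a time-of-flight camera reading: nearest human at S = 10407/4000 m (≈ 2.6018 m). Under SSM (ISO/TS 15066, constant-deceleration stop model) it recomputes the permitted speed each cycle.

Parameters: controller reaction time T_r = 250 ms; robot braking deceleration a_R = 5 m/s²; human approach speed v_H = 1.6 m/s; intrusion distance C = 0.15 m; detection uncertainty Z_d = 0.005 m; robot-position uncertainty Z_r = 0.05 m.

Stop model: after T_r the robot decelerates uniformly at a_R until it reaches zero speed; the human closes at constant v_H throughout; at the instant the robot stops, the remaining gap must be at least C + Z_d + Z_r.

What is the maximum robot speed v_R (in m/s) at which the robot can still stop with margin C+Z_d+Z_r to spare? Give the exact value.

collect terms ⇒ (1/10)·v_R² + (57/100)·v_R + (-7987/4000) = 0
  disc = (57/100)² − 4·(1/10)·(-7987/4000) = 2809/2500 ; √disc = 53/50
  v_R = (−(57/100) + 53/50) / (2·(1/10)) = 49/20 m/s
check:
stop time T_s = (49/20)/5 = 0.4900 s
reaction-phase robot travel = 2.4500·0.2500 = 0.6125 m
robot covers 2.4500·0.4900 − ½·5.0000·0.4900² = 0.6002 m while stopping
human closes 1.6000·0.7400 = 1.1840 m
C+Z_d+Z_r = 0.1500+0.0050+0.0500 = 0.2050 m
sum ≈ 0.6125+0.6002+1.1840+0.2050 ≈ 2.6018 m = S ✓

v_R_max = 49/20 m/s = 2.4500 m/s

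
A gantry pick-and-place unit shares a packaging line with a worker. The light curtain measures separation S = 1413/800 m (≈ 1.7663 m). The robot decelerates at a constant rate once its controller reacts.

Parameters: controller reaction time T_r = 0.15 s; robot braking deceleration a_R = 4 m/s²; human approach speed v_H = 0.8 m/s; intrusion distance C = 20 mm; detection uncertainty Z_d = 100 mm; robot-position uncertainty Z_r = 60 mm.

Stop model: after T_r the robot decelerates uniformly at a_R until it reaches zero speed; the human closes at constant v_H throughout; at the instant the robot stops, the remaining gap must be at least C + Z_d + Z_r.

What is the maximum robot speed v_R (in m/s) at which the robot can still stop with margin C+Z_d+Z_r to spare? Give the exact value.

collect terms ⇒ (1/8)·v_R² + (7/20)·v_R + (-1173/800) = 0
  disc = (7/20)² − 4·(1/8)·(-1173/800) = 1369/1600 ; √disc = 37/40
  v_R = (−(7/20) + 37/40) / (2·(1/8)) = 23/10 m/s
check:
T_s = v_R/a_R = (23/10)/4 = 0.5750 s
reaction-phase robot travel = 2.3000·0.1500 = 0.3450 m
robot covers 2.3000·0.5750 − ½·4.0000·0.5750² = 0.6613 m while stopping
person approaches 0.8000·(0.1500+0.5750) = 0.5800 m
C+Z_d+Z_r = 0.0200+0.1000+0.0600 = 0.1800 m
sum ≈ 0.3450+0.6613+0.5800+0.1800 ≈ 1.7663 m = S ✓

v_R_max = 23/10 m/s = 2.3000 m/s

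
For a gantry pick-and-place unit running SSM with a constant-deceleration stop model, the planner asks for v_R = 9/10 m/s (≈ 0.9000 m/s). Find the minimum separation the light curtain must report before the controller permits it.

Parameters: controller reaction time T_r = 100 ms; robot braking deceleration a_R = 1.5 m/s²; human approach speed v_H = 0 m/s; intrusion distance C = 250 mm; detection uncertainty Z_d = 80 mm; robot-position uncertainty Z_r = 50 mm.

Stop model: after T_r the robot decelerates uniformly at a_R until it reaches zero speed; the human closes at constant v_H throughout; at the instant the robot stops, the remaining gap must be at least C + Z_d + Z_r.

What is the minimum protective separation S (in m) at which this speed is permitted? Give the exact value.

T_s = v_R/a_R = (9/10)/(3/2) = 0.6000 s
robot covers v_R·T_r = 0.9000·0.1000 = 0.0900 m before braking
braking distance = 0.9000²/(2·1.5000) = 0.2700 m
human over T_r+T_s: 0.0000·(0.1000+0.6000) = 0.0000 m
margins: 0.2500+0.0800+0.0500 = 0.3800 m
S_min ≈ 0.0900+0.2700+0.0000+0.3800  ⇒  S_min = 37/50 m

S_min = 37/50 m = 0.7400 m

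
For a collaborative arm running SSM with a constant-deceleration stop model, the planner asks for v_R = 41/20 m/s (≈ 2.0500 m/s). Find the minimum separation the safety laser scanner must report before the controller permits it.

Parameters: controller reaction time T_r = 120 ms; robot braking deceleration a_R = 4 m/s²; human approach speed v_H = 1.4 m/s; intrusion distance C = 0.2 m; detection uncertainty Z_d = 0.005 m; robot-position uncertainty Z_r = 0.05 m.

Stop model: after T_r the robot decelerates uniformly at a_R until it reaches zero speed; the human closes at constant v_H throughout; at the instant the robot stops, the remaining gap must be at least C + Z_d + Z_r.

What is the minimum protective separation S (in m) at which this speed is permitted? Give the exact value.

S_min = 30589/16000 m = 1.9118 m

braking lasts T_s = (41/20)/4 = 0.5125 s
robot in T_r: 2.0500·0.1200 = 0.2460 m
braking distance = 2.0500²/(2·4.0000) = 0.5253 m
human closes 1.4000·0.6325 = 0.8855 m
margins: 0.2000+0.0050+0.0500 = 0.2550 m
S_min ≈ 0.2460+0.5253+0.8855+0.2550  ⇒  S_min = 30589/16000 m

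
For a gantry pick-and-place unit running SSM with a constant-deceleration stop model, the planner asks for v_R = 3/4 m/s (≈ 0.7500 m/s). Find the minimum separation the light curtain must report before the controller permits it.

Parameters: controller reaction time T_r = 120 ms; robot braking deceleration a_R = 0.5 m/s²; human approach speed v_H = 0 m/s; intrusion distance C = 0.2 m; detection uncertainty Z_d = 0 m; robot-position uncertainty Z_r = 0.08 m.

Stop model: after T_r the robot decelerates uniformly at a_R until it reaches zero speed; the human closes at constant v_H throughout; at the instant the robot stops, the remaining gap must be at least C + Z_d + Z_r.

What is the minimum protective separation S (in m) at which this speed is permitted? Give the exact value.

braking lasts T_s = (3/4)/(1/2) = 1.5000 s
reaction-phase robot travel = 0.7500·0.1200 = 0.0900 m
braking distance = 0.7500²/(2·0.5000) = 0.5625 m
human closes 0.0000·1.6200 = 0.0000 m
C+Z_d+Z_r = 0.2000+0.0000+0.0800 = 0.2800 m
S_min ≈ 0.0900+0.5625+0.0000+0.2800  ⇒  S_min = 373/400 m

S_min = 373/400 m = 0.9325 m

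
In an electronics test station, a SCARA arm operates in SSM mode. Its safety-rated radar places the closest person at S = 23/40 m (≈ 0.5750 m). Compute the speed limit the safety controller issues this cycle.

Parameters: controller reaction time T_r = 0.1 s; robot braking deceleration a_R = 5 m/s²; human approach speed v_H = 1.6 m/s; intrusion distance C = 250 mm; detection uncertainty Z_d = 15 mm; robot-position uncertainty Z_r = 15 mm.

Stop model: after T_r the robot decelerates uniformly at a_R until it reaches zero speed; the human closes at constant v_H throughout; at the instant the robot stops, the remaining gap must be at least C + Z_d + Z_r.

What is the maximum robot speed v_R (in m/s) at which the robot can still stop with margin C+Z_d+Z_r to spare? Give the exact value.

v_R_max = 3/10 m/s = 0.3000 m/s

quadratic (1/10)·v² + (21/50)·v + (-27/200) = 0
  disc = (21/50)² − 4·(1/10)·(-27/200) = 144/625 ; √disc = 12/25
  v_R = (−(21/50) + 12/25) / (2·(1/10)) = 3/10 m/s
check:
braking lasts T_s = (3/10)/5 = 0.0600 s
robot covers v_R·T_r = 0.3000·0.1000 = 0.0300 m before braking
robot under decel: 0.3000²/(2·5.0000) = 0.0090 m
human closes 1.6000·0.1600 = 0.2560 m
residual clearance needed = 0.2500+0.0150+0.0150 = 0.2800 m
sum ≈ 0.0300+0.0090+0.2560+0.2800 ≈ 0.5750 m = S ✓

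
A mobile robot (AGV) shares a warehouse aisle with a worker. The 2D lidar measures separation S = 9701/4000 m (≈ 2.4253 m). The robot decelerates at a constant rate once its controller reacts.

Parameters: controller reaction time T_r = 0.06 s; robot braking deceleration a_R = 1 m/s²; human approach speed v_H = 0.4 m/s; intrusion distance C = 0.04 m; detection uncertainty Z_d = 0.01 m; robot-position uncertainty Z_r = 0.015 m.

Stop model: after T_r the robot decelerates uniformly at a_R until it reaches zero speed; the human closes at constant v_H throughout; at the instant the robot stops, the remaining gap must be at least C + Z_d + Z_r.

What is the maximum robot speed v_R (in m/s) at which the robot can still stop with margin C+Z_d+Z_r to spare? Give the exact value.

collect terms ⇒ (1/2)·v_R² + (23/50)·v_R + (-1869/800) = 0
  disc = (23/50)² − 4·(1/2)·(-1869/800) = 48841/10000 ; √disc = 221/100
  v_R = (−(23/50) + 221/100) / (2·(1/2)) = 7/4 m/s
check:
T_s = v_R/a_R = (7/4)/1 = 1.7500 s
robot covers v_R·T_r = 1.7500·0.0600 = 0.1050 m before braking
braking distance = 1.7500²/(2·1.0000) = 1.5312 m
human closes 0.4000·1.8100 = 0.7240 m
residual clearance needed = 0.0400+0.0100+0.0150 = 0.0650 m
sum ≈ 0.1050+1.5312+0.7240+0.0650 ≈ 2.4253 m = S ✓

v_R_max = 7/4 m/s = 1.7500 m/s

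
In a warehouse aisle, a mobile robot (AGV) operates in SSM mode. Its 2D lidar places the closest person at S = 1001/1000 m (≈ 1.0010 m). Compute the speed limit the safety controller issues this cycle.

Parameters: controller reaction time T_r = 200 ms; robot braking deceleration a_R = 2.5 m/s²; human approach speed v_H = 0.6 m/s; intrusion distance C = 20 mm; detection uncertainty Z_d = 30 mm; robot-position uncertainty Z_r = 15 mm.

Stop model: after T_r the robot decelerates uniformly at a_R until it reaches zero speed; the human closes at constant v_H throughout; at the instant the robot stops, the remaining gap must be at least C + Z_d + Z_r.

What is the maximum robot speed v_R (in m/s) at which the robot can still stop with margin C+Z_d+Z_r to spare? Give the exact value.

v_R_max = 6/5 m/s = 1.2000 m/s

at the boundary: (1/5)·v² + (11/25)·v + (-102/125) = 0
  disc = (11/25)² − 4·(1/5)·(-102/125) = 529/625 ; √disc = 23/25
  v_R = (−(11/25) + 23/25) / (2·(1/5)) = 6/5 m/s
check:
braking lasts T_s = (6/5)/(5/2) = 0.4800 s
reaction-phase robot travel = 1.2000·0.2000 = 0.2400 m
robot under decel: 1.2000²/(2·2.5000) = 0.2880 m
human over T_r+T_s: 0.6000·(0.2000+0.4800) = 0.4080 m
residual clearance needed = 0.0200+0.0300+0.0150 = 0.0650 m
sum ≈ 0.2400+0.2880+0.4080+0.0650 ≈ 1.0010 m = S ✓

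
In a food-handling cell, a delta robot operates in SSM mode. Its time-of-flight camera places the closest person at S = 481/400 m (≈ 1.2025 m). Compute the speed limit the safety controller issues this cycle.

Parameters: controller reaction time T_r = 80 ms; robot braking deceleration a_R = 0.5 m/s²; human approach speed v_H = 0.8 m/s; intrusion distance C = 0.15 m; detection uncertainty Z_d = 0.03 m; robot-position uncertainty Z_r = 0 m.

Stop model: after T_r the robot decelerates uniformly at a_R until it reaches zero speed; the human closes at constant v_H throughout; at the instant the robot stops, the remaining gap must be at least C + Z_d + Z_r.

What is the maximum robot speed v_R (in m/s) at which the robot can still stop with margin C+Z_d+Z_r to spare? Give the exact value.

v_R_max = 9/20 m/s = 0.4500 m/s

quadratic (1)·v² + (42/25)·v + (-1917/2000) = 0
  disc = (42/25)² − 4·(1)·(-1917/2000) = 16641/2500 ; √disc = 129/50
  v_R = (−(42/25) + 129/50) / (2·(1)) = 9/20 m/s
check:
stop time T_s = (9/20)/(1/2) = 0.9000 s
robot in T_r: 0.4500·0.0800 = 0.0360 m
robot covers 0.4500·0.9000 − ½·0.5000·0.9000² = 0.2025 m while stopping
human closes 0.8000·0.9800 = 0.7840 m
C+Z_d+Z_r = 0.1500+0.0300+0.0000 = 0.1800 m
sum ≈ 0.0360+0.2025+0.7840+0.1800 ≈ 1.2025 m = S ✓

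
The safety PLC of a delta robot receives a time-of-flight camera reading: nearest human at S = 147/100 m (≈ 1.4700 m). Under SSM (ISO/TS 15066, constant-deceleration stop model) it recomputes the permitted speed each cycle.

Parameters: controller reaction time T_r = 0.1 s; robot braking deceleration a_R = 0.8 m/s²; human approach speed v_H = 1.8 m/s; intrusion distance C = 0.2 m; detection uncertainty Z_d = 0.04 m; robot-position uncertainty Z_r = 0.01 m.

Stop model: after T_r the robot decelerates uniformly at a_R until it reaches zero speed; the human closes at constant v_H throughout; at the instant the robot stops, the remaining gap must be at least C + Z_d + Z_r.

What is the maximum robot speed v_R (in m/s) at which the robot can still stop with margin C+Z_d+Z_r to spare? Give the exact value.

v_R_max = 2/5 m/s = 0.4000 m/s

at the boundary: (5/8)·v² + (47/20)·v + (-26/25) = 0
  disc = (47/20)² − 4·(5/8)·(-26/25) = 3249/400 ; √disc = 57/20
  v_R = (−(47/20) + 57/20) / (2·(5/8)) = 2/5 m/s
check:
stop time T_s = (2/5)/(4/5) = 0.5000 s
robot covers v_R·T_r = 0.4000·0.1000 = 0.0400 m before braking
braking distance = 0.4000²/(2·0.8000) = 0.1000 m
human over T_r+T_s: 1.8000·(0.1000+0.5000) = 1.0800 m
margins: 0.2000+0.0400+0.0100 = 0.2500 m
sum ≈ 0.0400+0.1000+1.0800+0.2500 ≈ 1.4700 m = S ✓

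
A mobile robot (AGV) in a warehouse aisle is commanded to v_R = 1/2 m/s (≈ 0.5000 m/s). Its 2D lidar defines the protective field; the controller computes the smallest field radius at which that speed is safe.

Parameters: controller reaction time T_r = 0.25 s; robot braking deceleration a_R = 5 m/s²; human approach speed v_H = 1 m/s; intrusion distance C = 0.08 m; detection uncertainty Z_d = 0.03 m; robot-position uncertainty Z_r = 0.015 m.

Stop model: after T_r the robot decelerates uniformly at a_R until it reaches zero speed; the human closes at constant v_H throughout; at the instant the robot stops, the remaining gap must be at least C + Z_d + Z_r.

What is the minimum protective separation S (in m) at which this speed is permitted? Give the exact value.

S_min = 5/8 m = 0.6250 m

stop time T_s = (1/2)/5 = 0.1000 s
reaction-phase robot travel = 0.5000·0.2500 = 0.1250 m
robot covers 0.5000·0.1000 − ½·5.0000·0.1000² = 0.0250 m while stopping
human closes 1.0000·0.3500 = 0.3500 m
residual clearance needed = 0.0800+0.0300+0.0150 = 0.1250 m
S_min ≈ 0.1250+0.0250+0.3500+0.1250  ⇒  S_min = 5/8 m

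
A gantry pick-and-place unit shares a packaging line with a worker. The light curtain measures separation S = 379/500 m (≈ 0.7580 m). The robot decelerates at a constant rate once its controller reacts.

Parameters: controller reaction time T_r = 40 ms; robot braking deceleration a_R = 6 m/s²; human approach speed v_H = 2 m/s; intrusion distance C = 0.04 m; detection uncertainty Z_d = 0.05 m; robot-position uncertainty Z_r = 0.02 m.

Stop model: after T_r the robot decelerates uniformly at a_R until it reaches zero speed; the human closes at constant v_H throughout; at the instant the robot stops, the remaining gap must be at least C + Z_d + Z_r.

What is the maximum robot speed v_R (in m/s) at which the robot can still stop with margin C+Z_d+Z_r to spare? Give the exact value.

v_R_max = 6/5 m/s = 1.2000 m/s

quadratic (1/12)·v² + (28/75)·v + (-71/125) = 0
  disc = (28/75)² − 4·(1/12)·(-71/125) = 1849/5625 ; √disc = 43/75
  v_R = (−(28/75) + 43/75) / (2·(1/12)) = 6/5 m/s
check:
braking lasts T_s = (6/5)/6 = 0.2000 s
robot in T_r: 1.2000·0.0400 = 0.0480 m
robot under decel: 1.2000²/(2·6.0000) = 0.1200 m
person approaches 2.0000·(0.0400+0.2000) = 0.4800 m
residual clearance needed = 0.0400+0.0500+0.0200 = 0.1100 m
sum ≈ 0.0480+0.1200+0.4800+0.1100 ≈ 0.7580 m = S ✓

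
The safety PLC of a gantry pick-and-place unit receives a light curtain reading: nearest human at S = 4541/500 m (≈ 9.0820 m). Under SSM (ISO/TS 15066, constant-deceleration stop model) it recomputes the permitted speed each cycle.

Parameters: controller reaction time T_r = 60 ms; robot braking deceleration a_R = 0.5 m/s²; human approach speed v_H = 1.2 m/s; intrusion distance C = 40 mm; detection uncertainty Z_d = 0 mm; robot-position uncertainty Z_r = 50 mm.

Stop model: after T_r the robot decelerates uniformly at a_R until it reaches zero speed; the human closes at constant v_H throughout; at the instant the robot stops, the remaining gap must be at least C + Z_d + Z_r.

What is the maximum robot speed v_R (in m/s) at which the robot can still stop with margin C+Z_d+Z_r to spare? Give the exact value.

v_R_max = 2 m/s = 2.0000 m/s

at the boundary: (1)·v² + (123/50)·v + (-223/25) = 0
  disc = (123/50)² − 4·(1)·(-223/25) = 104329/2500 ; √disc = 323/50
  v_R = (−(123/50) + 323/50) / (2·(1)) = 2 m/s
check:
stop time T_s = 2/(1/2) = 4.0000 s
robot in T_r: 2.0000·0.0600 = 0.1200 m
braking distance = 2.0000²/(2·0.5000) = 4.0000 m
person approaches 1.2000·(0.0600+4.0000) = 4.8720 m
margins: 0.0400+0.0000+0.0500 = 0.0900 m
sum ≈ 0.1200+4.0000+4.8720+0.0900 ≈ 9.0820 m = S ✓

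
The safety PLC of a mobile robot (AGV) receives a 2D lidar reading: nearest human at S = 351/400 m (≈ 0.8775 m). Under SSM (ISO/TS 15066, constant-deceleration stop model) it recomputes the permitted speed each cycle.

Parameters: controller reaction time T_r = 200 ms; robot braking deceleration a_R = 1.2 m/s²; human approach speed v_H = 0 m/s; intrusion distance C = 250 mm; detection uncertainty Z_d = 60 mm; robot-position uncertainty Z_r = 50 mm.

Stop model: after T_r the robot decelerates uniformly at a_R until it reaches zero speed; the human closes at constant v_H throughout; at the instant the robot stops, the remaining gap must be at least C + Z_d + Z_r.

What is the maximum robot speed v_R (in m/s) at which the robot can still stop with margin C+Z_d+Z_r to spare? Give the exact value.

at the boundary: (5/12)·v² + (1/5)·v + (-207/400) = 0
  disc = (1/5)² − 4·(5/12)·(-207/400) = 361/400 ; √disc = 19/20
  v_R = (−(1/5) + 19/20) / (2·(5/12)) = 9/10 m/s
check:
T_s = v_R/a_R = (9/10)/(6/5) = 0.7500 s
robot covers v_R·T_r = 0.9000·0.2000 = 0.1800 m before braking
robot under decel: 0.9000²/(2·1.2000) = 0.3375 m
human closes 0.0000·0.9500 = 0.0000 m
C+Z_d+Z_r = 0.2500+0.0600+0.0500 = 0.3600 m
sum ≈ 0.1800+0.3375+0.0000+0.3600 ≈ 0.8775 m = S ✓

v_R_max = 9/10 m/s = 0.9000 m/s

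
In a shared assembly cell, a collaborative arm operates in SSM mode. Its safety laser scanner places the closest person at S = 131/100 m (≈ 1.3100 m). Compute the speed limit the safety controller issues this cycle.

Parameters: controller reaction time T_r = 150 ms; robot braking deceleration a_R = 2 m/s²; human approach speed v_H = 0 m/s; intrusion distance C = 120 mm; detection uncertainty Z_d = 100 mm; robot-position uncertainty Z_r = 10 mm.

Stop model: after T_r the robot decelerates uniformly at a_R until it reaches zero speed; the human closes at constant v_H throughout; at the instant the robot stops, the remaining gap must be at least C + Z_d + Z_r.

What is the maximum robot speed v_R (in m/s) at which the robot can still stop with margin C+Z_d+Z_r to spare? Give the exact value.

quadratic (1/4)·v² + (3/20)·v + (-27/25) = 0
  disc = (3/20)² − 4·(1/4)·(-27/25) = 441/400 ; √disc = 21/20
  v_R = (−(3/20) + 21/20) / (2·(1/4)) = 9/5 m/s
check:
stop time T_s = (9/5)/2 = 0.9000 s
robot in T_r: 1.8000·0.1500 = 0.2700 m
robot covers 1.8000·0.9000 − ½·2.0000·0.9000² = 0.8100 m while stopping
human closes 0.0000·1.0500 = 0.0000 m
margins: 0.1200+0.1000+0.0100 = 0.2300 m
sum ≈ 0.2700+0.8100+0.0000+0.2300 ≈ 1.3100 m = S ✓

v_R_max = 9/5 m/s = 1.8000 m/s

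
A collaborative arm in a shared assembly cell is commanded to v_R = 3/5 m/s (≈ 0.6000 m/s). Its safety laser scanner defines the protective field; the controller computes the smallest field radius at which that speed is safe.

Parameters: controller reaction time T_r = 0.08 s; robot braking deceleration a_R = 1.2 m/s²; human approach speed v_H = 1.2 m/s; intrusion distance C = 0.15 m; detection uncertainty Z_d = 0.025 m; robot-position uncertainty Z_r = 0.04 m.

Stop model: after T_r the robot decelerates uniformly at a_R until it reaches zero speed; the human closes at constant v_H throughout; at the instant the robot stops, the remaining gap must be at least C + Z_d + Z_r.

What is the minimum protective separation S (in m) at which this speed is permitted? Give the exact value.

braking lasts T_s = (3/5)/(6/5) = 0.5000 s
reaction-phase robot travel = 0.6000·0.0800 = 0.0480 m
robot covers 0.6000·0.5000 − ½·1.2000·0.5000² = 0.1500 m while stopping
human closes 1.2000·0.5800 = 0.6960 m
margins: 0.1500+0.0250+0.0400 = 0.2150 m
S_min ≈ 0.0480+0.1500+0.6960+0.2150  ⇒  S_min = 1109/1000 m

S_min = 1109/1000 m = 1.1090 m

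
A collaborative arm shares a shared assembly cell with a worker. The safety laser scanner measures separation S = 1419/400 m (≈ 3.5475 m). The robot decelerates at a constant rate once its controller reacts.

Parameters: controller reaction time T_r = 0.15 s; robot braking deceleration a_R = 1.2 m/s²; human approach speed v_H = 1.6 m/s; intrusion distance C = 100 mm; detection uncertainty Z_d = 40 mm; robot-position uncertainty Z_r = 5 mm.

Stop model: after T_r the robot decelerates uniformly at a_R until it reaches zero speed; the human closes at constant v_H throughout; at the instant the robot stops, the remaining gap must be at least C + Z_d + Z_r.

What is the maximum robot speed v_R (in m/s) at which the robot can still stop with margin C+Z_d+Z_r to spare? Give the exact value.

v_R_max = 3/2 m/s = 1.5000 m/s

quadratic (5/12)·v² + (89/60)·v + (-253/80) = 0
  disc = (89/60)² − 4·(5/12)·(-253/80) = 1681/225 ; √disc = 41/15
  v_R = (−(89/60) + 41/15) / (2·(5/12)) = 3/2 m/s
check:
T_s = v_R/a_R = (3/2)/(6/5) = 1.2500 s
robot covers v_R·T_r = 1.5000·0.1500 = 0.2250 m before braking
robot covers 1.5000·1.2500 − ½·1.2000·1.2500² = 0.9375 m while stopping
person approaches 1.6000·(0.1500+1.2500) = 2.2400 m
residual clearance needed = 0.1000+0.0400+0.0050 = 0.1450 m
sum ≈ 0.2250+0.9375+2.2400+0.1450 ≈ 3.5475 m = S ✓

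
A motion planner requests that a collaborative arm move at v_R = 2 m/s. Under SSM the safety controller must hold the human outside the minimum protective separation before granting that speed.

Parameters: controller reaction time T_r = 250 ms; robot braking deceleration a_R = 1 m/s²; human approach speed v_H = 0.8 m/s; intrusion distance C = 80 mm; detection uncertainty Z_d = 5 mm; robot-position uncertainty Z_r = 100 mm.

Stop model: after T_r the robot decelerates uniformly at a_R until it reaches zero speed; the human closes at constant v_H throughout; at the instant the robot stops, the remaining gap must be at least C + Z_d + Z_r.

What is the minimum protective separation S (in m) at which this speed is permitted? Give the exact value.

braking lasts T_s = 2/1 = 2.0000 s
robot covers v_R·T_r = 2.0000·0.2500 = 0.5000 m before braking
robot covers 2.0000·2.0000 − ½·1.0000·2.0000² = 2.0000 m while stopping
person approaches 0.8000·(0.2500+2.0000) = 1.8000 m
margins: 0.0800+0.0050+0.1000 = 0.1850 m
S_min ≈ 0.5000+2.0000+1.8000+0.1850  ⇒  S_min = 897/200 m

S_min = 897/200 m = 4.4850 m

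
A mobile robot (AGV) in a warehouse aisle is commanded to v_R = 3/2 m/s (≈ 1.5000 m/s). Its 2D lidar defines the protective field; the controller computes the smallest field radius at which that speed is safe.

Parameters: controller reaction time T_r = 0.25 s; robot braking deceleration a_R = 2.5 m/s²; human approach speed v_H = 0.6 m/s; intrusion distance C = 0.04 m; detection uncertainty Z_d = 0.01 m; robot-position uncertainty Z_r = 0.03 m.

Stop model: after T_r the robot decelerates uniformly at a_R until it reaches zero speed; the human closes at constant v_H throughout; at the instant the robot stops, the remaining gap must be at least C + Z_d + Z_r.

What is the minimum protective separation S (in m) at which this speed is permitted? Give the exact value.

S_min = 283/200 m = 1.4150 m

braking lasts T_s = (3/2)/(5/2) = 0.6000 s
robot covers v_R·T_r = 1.5000·0.2500 = 0.3750 m before braking
robot under decel: 1.5000²/(2·2.5000) = 0.4500 m
human over T_r+T_s: 0.6000·(0.2500+0.6000) = 0.5100 m
margins: 0.0400+0.0100+0.0300 = 0.0800 m
S_min ≈ 0.3750+0.4500+0.5100+0.0800  ⇒  S_min = 283/200 m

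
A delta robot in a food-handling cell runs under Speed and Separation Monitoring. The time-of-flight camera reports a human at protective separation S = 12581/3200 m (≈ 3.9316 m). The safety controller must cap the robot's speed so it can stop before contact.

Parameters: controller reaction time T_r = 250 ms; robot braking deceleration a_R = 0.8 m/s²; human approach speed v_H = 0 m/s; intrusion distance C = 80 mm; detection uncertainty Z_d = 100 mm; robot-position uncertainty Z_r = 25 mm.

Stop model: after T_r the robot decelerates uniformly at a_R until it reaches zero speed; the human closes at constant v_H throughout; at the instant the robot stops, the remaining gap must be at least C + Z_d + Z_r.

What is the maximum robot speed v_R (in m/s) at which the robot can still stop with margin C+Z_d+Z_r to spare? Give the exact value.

v_R_max = 9/4 m/s = 2.2500 m/s

collect terms ⇒ (5/8)·v_R² + (1/4)·v_R + (-477/128) = 0
  disc = (1/4)² − 4·(5/8)·(-477/128) = 2401/256 ; √disc = 49/16
  v_R = (−(1/4) + 49/16) / (2·(5/8)) = 9/4 m/s
check:
T_s = v_R/a_R = (9/4)/(4/5) = 2.8125 s
reaction-phase robot travel = 2.2500·0.2500 = 0.5625 m
robot under decel: 2.2500²/(2·0.8000) = 3.1641 m
human closes 0.0000·3.0625 = 0.0000 m
residual clearance needed = 0.0800+0.1000+0.0250 = 0.2050 m
sum ≈ 0.5625+3.1641+0.0000+0.2050 ≈ 3.9316 m = S ✓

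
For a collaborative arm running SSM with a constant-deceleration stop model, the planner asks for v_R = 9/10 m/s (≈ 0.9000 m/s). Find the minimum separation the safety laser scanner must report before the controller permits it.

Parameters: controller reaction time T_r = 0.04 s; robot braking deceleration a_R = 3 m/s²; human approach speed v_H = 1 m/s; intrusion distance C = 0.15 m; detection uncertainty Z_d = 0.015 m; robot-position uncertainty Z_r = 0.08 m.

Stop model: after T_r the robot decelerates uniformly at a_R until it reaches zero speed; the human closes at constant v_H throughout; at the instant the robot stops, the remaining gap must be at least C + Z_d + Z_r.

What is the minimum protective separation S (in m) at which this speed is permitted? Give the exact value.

stop time T_s = (9/10)/3 = 0.3000 s
reaction-phase robot travel = 0.9000·0.0400 = 0.0360 m
braking distance = 0.9000²/(2·3.0000) = 0.1350 m
person approaches 1.0000·(0.0400+0.3000) = 0.3400 m
margins: 0.1500+0.0150+0.0800 = 0.2450 m
S_min ≈ 0.0360+0.1350+0.3400+0.2450  ⇒  S_min = 189/250 m

S_min = 189/250 m = 0.7560 m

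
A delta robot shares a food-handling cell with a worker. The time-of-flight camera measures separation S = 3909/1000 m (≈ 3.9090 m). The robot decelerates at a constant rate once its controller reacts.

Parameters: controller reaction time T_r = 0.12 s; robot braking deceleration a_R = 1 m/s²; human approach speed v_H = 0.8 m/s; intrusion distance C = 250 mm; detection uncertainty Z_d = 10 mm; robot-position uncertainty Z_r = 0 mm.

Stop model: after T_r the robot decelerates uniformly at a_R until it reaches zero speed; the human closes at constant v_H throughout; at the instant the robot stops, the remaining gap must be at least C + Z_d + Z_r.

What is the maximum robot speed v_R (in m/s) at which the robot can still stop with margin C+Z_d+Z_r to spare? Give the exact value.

quadratic (1/2)·v² + (23/25)·v + (-3553/1000) = 0
  disc = (23/25)² − 4·(1/2)·(-3553/1000) = 19881/2500 ; √disc = 141/50
  v_R = (−(23/25) + 141/50) / (2·(1/2)) = 19/10 m/s
check:
T_s = v_R/a_R = (19/10)/1 = 1.9000 s
robot covers v_R·T_r = 1.9000·0.1200 = 0.2280 m before braking
robot covers 1.9000·1.9000 − ½·1.0000·1.9000² = 1.8050 m while stopping
human over T_r+T_s: 0.8000·(0.1200+1.9000) = 1.6160 m
margins: 0.2500+0.0100+0.0000 = 0.2600 m
sum ≈ 0.2280+1.8050+1.6160+0.2600 ≈ 3.9090 m = S ✓

v_R_max = 19/10 m/s = 1.9000 m/s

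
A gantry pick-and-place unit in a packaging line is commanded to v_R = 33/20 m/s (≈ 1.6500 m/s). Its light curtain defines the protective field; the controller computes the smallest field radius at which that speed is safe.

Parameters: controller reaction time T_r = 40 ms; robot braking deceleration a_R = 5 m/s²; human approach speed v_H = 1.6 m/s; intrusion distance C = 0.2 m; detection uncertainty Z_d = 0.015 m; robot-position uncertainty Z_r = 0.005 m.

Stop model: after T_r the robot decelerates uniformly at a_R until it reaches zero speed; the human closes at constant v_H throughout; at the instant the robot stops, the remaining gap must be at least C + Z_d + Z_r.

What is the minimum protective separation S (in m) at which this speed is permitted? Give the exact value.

braking lasts T_s = (33/20)/5 = 0.3300 s
robot covers v_R·T_r = 1.6500·0.0400 = 0.0660 m before braking
robot covers 1.6500·0.3300 − ½·5.0000·0.3300² = 0.2722 m while stopping
person approaches 1.6000·(0.0400+0.3300) = 0.5920 m
C+Z_d+Z_r = 0.2000+0.0150+0.0050 = 0.2200 m
S_min ≈ 0.0660+0.2722+0.5920+0.2200  ⇒  S_min = 4601/4000 m

S_min = 4601/4000 m = 1.1502 m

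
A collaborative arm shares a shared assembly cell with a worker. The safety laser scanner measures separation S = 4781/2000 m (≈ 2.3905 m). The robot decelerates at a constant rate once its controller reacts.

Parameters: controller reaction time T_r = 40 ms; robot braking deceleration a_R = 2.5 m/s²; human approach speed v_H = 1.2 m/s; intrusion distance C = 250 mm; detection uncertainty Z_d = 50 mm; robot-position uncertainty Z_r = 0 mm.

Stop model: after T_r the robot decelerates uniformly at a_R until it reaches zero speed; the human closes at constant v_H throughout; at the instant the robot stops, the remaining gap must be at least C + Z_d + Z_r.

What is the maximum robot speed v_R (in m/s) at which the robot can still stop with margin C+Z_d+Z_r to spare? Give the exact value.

v_R_max = 43/20 m/s = 2.1500 m/s

collect terms ⇒ (1/5)·v_R² + (13/25)·v_R + (-817/400) = 0
  disc = (13/25)² − 4·(1/5)·(-817/400) = 4761/2500 ; √disc = 69/50
  v_R = (−(13/25) + 69/50) / (2·(1/5)) = 43/20 m/s
check:
braking lasts T_s = (43/20)/(5/2) = 0.8600 s
robot covers v_R·T_r = 2.1500·0.0400 = 0.0860 m before braking
braking distance = 2.1500²/(2·2.5000) = 0.9245 m
human over T_r+T_s: 1.2000·(0.0400+0.8600) = 1.0800 m
residual clearance needed = 0.2500+0.0500+0.0000 = 0.3000 m
sum ≈ 0.0860+0.9245+1.0800+0.3000 ≈ 2.3905 m = S ✓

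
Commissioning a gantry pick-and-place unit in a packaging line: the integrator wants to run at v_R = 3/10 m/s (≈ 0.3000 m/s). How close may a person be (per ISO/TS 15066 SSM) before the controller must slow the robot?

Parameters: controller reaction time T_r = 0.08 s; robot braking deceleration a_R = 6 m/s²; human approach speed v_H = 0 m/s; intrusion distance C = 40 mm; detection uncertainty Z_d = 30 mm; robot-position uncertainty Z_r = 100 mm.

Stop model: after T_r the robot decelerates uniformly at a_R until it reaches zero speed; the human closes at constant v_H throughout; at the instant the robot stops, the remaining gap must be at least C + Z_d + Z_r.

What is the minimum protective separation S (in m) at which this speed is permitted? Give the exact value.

S_min = 403/2000 m = 0.2015 m

braking lasts T_s = (3/10)/6 = 0.0500 s
robot covers v_R·T_r = 0.3000·0.0800 = 0.0240 m before braking
robot under decel: 0.3000²/(2·6.0000) = 0.0075 m
human closes 0.0000·0.1300 = 0.0000 m
residual clearance needed = 0.0400+0.0300+0.1000 = 0.1700 m
S_min ≈ 0.0240+0.0075+0.0000+0.1700  ⇒  S_min = 403/2000 m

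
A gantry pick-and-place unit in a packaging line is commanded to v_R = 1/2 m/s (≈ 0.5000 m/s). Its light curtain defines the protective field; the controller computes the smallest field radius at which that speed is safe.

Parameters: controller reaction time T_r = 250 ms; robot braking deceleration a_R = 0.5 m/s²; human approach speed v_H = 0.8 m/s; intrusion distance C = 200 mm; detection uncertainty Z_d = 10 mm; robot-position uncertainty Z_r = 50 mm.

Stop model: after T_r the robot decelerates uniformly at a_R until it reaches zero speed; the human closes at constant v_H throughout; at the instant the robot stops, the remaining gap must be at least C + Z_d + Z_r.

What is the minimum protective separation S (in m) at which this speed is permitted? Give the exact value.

S_min = 327/200 m = 1.6350 m

stop time T_s = (1/2)/(1/2) = 1.0000 s
reaction-phase robot travel = 0.5000·0.2500 = 0.1250 m
robot covers 0.5000·1.0000 − ½·0.5000·1.0000² = 0.2500 m while stopping
person approaches 0.8000·(0.2500+1.0000) = 1.0000 m
residual clearance needed = 0.2000+0.0100+0.0500 = 0.2600 m
S_min ≈ 0.1250+0.2500+1.0000+0.2600  ⇒  S_min = 327/200 m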